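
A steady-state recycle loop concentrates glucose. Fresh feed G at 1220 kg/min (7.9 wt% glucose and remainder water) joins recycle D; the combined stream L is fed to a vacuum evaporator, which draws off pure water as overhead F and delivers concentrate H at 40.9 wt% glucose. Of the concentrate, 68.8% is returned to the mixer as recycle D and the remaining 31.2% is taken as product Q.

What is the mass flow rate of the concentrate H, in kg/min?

Overall glucose balance (none leaves overhead): glucose in fresh feed = glucose in product, i.e. 1220×0.079 = (1−0.688)·H·0.409.
H = 96.38/(0.409×0.312) = 755.28 kg/min.

755.3 kg/min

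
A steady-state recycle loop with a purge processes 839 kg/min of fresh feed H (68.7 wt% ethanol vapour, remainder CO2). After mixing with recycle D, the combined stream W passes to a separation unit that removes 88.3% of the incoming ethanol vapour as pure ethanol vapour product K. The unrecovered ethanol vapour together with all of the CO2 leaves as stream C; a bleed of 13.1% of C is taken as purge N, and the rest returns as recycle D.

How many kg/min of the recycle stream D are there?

CO2 enters only via H and leaves only via the purge: 839×0.313 = 0.131×(CO2 in C), and the separation unit passes all CO2, so CO2 in W = CO2 in C = 2004.6 kg/min.
ethanol vapour in W: m_A = 839×0.687 + (1−0.131)·(1−0.883)·m_A, so m_A = 576.39/0.8983 = 641.63 kg/min.
C = (1−0.883)×641.63 + 2004.6 = 2079.7 kg/min.
Recycle D = (1−0.131)×2079.7 = 1807.3 kg/min.

1807 kg/min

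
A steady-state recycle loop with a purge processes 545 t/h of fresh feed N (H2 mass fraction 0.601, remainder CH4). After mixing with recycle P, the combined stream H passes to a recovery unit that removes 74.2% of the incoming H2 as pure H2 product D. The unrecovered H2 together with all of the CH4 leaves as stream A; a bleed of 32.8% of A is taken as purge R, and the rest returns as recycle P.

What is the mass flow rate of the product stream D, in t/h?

H2 in H: m_A = 545×0.601 + (1−0.328)·(1−0.742)·m_A, so m_A = 327.55/0.8266 = 396.24 t/h.
Product D = 0.742×396.24 = 294.01 t/h.

294 t/h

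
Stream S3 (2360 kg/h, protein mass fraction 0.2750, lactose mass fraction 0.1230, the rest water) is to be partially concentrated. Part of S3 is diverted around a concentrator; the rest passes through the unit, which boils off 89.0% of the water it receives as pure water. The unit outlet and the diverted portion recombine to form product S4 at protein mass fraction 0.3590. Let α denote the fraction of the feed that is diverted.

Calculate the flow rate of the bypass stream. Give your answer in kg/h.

1329 kg/h

All 2360×0.275 = 649 kg/h of protein reaches S4, so S4 = 649/0.359 = 1807.8 kg/h and vapour = 552.2 kg/h.
The evaporator receives (1−α)·2360 of feed at 0.602 water and removes 0.890 of that water:
0.890×0.602×(1−α)×2360 = 552.2
(1−α) = 552.2/1264.4 = 0.4367;  α = 0.5633.
Bypass flow = 0.5633×2360 = 1329.4 kg/h.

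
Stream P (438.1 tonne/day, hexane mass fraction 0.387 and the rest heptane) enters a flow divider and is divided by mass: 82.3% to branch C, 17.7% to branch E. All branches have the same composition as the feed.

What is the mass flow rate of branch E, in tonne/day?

Branch E flow = 0.177×438.1 = 77.544 tonne/day.

77.54 tonne/day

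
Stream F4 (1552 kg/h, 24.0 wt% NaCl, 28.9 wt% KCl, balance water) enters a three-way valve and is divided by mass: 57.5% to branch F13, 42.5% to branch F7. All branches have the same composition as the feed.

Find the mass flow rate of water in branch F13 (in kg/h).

420.3 kg/h

Branch F13 total = 0.575×1552 = 892.4 kg/h.
water in F13 = 0.471×892.4 = 420.32 kg/h.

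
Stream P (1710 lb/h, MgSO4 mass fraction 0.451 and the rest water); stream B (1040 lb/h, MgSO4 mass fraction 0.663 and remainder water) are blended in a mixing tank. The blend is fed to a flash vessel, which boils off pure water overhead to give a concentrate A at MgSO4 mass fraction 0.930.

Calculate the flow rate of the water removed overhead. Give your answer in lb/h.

1179 lb/h

MgSO4 entering = 1710×0.451 + 1040×0.663 = 1460.7 lb/h.
All MgSO4 reports to A, so A = 1460.7/0.930 = 1570.7 lb/h.
Total feed = 2750 lb/h; overhead = 2750 − 1570.7 = 1179.3 lb/h.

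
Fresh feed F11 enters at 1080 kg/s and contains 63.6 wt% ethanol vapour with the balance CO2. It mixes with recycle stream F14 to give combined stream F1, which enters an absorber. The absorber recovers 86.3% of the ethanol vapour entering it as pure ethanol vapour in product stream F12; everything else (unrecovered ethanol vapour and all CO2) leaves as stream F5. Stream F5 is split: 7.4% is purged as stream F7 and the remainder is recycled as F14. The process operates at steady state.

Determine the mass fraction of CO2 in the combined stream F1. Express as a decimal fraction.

0.871

CO2 enters only via F11 and leaves only via the purge: 1080×0.364 = 0.074×(CO2 in F5), and the absorber passes all CO2, so CO2 in F1 = CO2 in F5 = 5312.4 kg/s.
ethanol vapour in F1: m_A = 1080×0.636 + (1−0.074)·(1−0.863)·m_A, so m_A = 686.88/0.8731 = 786.68 kg/s.
F1 = 786.68 + 5312.4 = 6099.1 kg/s.
CO2 fraction in F1 = 5312.4/6099.1 = 0.871.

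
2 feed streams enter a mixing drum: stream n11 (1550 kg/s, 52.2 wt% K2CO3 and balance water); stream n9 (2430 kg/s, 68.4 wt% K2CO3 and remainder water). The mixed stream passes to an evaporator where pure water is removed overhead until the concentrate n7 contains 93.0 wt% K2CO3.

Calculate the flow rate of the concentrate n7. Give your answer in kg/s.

2657 kg/s

K2CO3 entering = 1550×0.522 + 2430×0.684 = 2471.2 kg/s.
All K2CO3 reports to n7, so n7 = 2471.2/0.930 = 2657.2 kg/s.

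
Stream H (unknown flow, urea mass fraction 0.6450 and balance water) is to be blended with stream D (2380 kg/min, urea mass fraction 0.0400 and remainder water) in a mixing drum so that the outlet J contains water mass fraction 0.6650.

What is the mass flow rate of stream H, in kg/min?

2265 kg/min

Let H be the unknown flow. Total out = 2380 + H.
water balance: 2284.8 + 0.355·H = 0.665·(2380 + H)
(0.355 − 0.665)·H = 0.665×2380 − 2284.8 = -702.1
H = -702.1 / -0.310 = 2264.8 kg/min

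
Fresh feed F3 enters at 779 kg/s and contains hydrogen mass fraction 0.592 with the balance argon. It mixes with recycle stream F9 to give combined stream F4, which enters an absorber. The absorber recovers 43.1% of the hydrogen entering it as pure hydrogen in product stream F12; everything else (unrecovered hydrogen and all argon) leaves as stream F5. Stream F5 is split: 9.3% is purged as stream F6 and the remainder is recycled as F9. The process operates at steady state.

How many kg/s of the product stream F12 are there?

hydrogen in F4: m_A = 779×0.592 + (1−0.093)·(1−0.431)·m_A, so m_A = 461.17/0.4839 = 952.99 kg/s.
Product F12 = 0.431×952.99 = 410.74 kg/s.

410.7 kg/s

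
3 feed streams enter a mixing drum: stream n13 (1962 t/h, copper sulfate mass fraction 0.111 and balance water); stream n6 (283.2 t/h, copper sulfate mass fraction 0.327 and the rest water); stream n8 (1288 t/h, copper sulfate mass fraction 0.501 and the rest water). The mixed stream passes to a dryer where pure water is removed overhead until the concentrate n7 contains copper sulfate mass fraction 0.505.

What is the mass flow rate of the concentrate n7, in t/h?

copper sulfate entering = 1962×0.111 + 283.2×0.327 + 1288×0.501 = 955.68 t/h.
All copper sulfate reports to n7, so n7 = 955.68/0.505 = 1892.4 t/h.

1892 t/h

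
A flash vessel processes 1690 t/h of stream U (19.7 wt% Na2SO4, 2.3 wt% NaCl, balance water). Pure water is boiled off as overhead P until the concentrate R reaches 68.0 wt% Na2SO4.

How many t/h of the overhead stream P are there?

1200 t/h

Na2SO4 is conserved: 1690×0.197 = 332.93 t/h all reports to the concentrate.
Concentrate = 332.93/(target fraction) = 489.6 t/h.
Overhead = 1690 − 489.6 = 1200.4 t/h.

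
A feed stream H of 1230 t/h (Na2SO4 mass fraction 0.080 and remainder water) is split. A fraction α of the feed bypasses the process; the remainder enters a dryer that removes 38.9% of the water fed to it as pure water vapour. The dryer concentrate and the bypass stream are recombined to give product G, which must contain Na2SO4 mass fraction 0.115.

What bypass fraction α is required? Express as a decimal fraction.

0.150

All 1230×0.080 = 98.4 t/h of Na2SO4 reaches G, so G = 98.4/0.115 = 855.65 t/h and vapour = 374.35 t/h.
The evaporator receives (1−α)·1230 of feed at 0.920 water and removes 0.389 of that water:
0.389×0.920×(1−α)×1230 = 374.35
(1−α) = 374.35/440.19 = 0.8504;  α = 0.1496.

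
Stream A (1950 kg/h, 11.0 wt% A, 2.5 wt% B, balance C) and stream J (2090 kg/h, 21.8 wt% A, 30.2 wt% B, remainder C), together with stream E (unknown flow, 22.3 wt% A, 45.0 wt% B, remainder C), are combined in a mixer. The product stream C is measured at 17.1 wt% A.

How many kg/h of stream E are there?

398.5 kg/h

Let E be the unknown flow. Total out = 4040 + E.
A balance: 670.12 + 0.223·E = 0.171·(4040 + E)
(0.223 − 0.171)·E = 0.171×4040 − 670.12 = 20.72
E = 20.72 / 0.052 = 398.46 kg/h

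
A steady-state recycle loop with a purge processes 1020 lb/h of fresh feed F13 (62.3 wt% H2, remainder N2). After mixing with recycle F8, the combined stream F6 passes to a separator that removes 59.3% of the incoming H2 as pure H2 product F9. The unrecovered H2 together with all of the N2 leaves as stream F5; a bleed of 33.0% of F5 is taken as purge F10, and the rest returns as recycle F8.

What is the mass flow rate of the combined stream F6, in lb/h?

2039 lb/h

N2 enters only via F13 and leaves only via the purge: 1020×0.377 = 0.330×(N2 in F5), and the separator passes all N2, so N2 in F6 = N2 in F5 = 1165.3 lb/h.
H2 in F6: m_A = 1020×0.623 + (1−0.330)·(1−0.593)·m_A, so m_A = 635.46/0.7273 = 873.71 lb/h.
F6 = 873.71 + 1165.3 = 2039 lb/h.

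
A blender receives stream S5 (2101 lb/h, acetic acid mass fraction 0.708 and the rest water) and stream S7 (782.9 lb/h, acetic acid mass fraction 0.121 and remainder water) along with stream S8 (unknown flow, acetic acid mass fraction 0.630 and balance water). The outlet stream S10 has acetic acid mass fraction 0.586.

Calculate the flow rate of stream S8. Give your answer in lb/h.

2448 lb/h

Let S8 be the unknown flow. Total out = 2883.9 + S8.
acetic acid balance: 1582.2 + 0.630·S8 = 0.586·(2883.9 + S8)
(0.630 − 0.586)·S8 = 0.586×2883.9 − 1582.2 = 107.73
S8 = 107.73 / 0.044 = 2448.3 lb/h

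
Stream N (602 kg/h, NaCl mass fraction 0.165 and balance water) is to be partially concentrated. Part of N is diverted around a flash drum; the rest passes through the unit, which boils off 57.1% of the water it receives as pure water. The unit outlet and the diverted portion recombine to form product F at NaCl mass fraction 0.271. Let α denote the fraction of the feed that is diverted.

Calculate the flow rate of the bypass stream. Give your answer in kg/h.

All 602×0.165 = 99.33 kg/h of NaCl reaches F, so F = 99.33/0.271 = 366.53 kg/h and vapour = 235.47 kg/h.
The evaporator receives (1−α)·602 of feed at 0.835 water and removes 0.571 of that water:
0.571×0.835×(1−α)×602 = 235.47
(1−α) = 235.47/287.02 = 0.8204;  α = 0.1796.
Bypass flow = 0.1796×602 = 108.13 kg/h.

108.1 kg/h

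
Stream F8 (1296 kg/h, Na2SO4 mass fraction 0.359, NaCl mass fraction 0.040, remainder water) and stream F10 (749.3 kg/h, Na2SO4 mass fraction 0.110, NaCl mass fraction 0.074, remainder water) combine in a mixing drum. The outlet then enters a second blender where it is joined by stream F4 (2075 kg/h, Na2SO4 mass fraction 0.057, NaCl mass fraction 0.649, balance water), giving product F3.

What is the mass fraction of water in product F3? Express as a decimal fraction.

Overall, product flow = 4120.3 kg/h.
water in = 1296×0.601 + 749.3×0.816 + 2075×0.294 = 2000.4 kg/h.
water fraction in F3 = 0.485.

0.485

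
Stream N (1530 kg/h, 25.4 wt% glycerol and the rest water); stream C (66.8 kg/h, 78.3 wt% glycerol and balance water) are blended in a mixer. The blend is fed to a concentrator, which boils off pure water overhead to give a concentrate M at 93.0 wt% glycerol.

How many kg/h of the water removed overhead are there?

glycerol entering = 1530×0.254 + 66.8×0.783 = 440.92 kg/h.
All glycerol reports to M, so M = 440.92/0.930 = 474.11 kg/h.
Total feed = 1596.8 kg/h; overhead = 1596.8 − 474.11 = 1122.7 kg/h.

1123 kg/h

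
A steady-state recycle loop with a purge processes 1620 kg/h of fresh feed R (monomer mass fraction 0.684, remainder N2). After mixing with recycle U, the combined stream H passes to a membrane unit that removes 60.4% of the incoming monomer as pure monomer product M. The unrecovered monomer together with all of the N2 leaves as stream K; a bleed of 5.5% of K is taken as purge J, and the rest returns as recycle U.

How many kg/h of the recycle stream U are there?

9458 kg/h

N2 enters only via R and leaves only via the purge: 1620×0.316 = 0.055×(N2 in K), and the membrane unit passes all N2, so N2 in H = N2 in K = 9307.6 kg/h.
monomer in H: m_A = 1620×0.684 + (1−0.055)·(1−0.604)·m_A, so m_A = 1108.1/0.6258 = 1770.7 kg/h.
K = (1−0.604)×1770.7 + 9307.6 = 10009 kg/h.
Recycle U = (1−0.055)×10009 = 9458.4 kg/h.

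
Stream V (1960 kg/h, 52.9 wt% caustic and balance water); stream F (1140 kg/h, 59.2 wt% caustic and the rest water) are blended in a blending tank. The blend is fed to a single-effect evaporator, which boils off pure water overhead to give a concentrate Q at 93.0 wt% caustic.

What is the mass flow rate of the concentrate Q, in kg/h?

1841 kg/h

caustic entering = 1960×0.529 + 1140×0.592 = 1711.7 kg/h.
All caustic reports to Q, so Q = 1711.7/0.930 = 1840.6 kg/h.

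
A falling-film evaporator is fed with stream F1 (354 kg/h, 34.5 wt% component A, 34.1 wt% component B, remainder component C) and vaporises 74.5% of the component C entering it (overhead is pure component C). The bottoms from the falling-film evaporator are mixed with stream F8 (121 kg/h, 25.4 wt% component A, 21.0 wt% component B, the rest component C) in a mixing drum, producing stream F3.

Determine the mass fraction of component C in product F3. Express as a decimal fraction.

Vapour removed = 0.745×0.314×354 = 82.811 kg/h; concentrate = 271.19 kg/h.
component C reaching the mixer = 28.345 (from concentrate) + 121×0.536 = 93.201 kg/h.
Product flow = 271.19 + 121 = 392.19 kg/h; component C fraction = 0.238.

0.238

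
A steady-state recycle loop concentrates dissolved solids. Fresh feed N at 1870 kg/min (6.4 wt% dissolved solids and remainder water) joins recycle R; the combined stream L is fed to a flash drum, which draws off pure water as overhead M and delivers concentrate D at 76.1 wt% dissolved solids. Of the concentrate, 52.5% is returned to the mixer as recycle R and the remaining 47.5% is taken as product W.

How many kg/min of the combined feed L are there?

2044 kg/min

Overall dissolved solids balance (none leaves overhead): dissolved solids in fresh feed = dissolved solids in product, i.e. 1870×0.064 = (1−0.525)·D·0.761.
D = 119.68/(0.761×0.475) = 331.09 kg/min.
Recycle R = 0.525×331.09 = 173.82 kg/min.
Combined feed L = 1870 + 173.82 = 2043.8 kg/min.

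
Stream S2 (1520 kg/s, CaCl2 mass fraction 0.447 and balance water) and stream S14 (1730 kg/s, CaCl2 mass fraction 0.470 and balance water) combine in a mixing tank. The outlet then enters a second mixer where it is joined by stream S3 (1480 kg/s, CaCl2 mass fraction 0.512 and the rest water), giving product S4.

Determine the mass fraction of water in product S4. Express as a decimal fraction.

0.524

Overall, product flow = 4730 kg/s.
water in = 1520×0.553 + 1730×0.530 + 1480×0.488 = 2479.7 kg/s.
water fraction in S4 = 0.524.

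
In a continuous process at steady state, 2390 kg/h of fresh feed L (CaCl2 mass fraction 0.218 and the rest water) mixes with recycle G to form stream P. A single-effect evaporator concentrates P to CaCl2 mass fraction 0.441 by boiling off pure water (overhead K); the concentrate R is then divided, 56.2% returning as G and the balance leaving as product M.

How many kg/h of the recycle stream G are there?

Overall CaCl2 balance (none leaves overhead): CaCl2 in fresh feed = CaCl2 in product, i.e. 2390×0.218 = (1−0.562)·R·0.441.
R = 521.02/(0.441×0.438) = 2697.4 kg/h.
Recycle G = 0.562×2697.4 = 1515.9 kg/h.

1516 kg/h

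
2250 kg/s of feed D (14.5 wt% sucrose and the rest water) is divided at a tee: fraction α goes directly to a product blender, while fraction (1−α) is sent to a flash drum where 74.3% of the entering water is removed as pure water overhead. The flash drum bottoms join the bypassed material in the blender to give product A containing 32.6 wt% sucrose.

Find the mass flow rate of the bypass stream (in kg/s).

283.5 kg/s

All 2250×0.145 = 326.25 kg/s of sucrose reaches A, so A = 326.25/0.326 = 1000.8 kg/s and vapour = 1249.2 kg/s.
The evaporator receives (1−α)·2250 of feed at 0.855 water and removes 0.743 of that water:
0.743×0.855×(1−α)×2250 = 1249.2
(1−α) = 1249.2/1429.3 = 0.8740;  α = 0.1260.
Bypass flow = 0.1260×2250 = 283.52 kg/s.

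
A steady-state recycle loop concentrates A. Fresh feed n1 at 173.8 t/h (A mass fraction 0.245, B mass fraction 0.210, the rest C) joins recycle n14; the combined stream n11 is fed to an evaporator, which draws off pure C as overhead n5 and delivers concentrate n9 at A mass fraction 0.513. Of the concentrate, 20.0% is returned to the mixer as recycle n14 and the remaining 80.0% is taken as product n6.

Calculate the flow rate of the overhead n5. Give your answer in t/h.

Overall A balance (none leaves overhead): A in fresh feed = A in product, i.e. 173.8×0.245 = (1−0.200)·n9·0.513.
n9 = 42.581/(0.513×0.800) = 103.75 t/h.
Recycle n14 = 0.200×103.75 = 20.751 t/h.
Combined feed n11 = 173.8 + 20.751 = 194.55 t/h.
Overhead n5 = n11 − n9 = 194.55 − 103.75 = 90.796 t/h.

90.8 t/h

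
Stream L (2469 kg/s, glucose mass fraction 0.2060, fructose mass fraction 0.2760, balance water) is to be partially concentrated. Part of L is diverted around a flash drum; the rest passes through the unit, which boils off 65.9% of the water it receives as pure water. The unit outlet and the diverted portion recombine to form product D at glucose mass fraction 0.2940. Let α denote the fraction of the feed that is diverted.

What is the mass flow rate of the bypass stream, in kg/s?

304.1 kg/s

All 2469×0.206 = 508.61 kg/s of glucose reaches D, so D = 508.61/0.294 = 1730 kg/s and vapour = 739.02 kg/s.
The evaporator receives (1−α)·2469 of feed at 0.518 water and removes 0.659 of that water:
0.659×0.518×(1−α)×2469 = 739.02
(1−α) = 739.02/842.82 = 0.8768;  α = 0.1232.
Bypass flow = 0.1232×2469 = 304.08 kg/s.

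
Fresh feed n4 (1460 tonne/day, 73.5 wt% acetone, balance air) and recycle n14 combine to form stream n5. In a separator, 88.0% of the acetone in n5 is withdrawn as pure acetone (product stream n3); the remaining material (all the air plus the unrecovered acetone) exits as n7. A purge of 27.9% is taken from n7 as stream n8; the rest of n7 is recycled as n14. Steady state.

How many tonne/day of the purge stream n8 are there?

426.2 tonne/day

air enters only via n4 and leaves only via the purge: 1460×0.265 = 0.279×(air in n7), and the separator passes all air, so air in n5 = air in n7 = 1386.7 tonne/day.
acetone in n5: m_A = 1460×0.735 + (1−0.279)·(1−0.880)·m_A, so m_A = 1073.1/0.9135 = 1174.7 tonne/day.
n7 = (1−0.880)×1174.7 + 1386.7 = 1527.7 tonne/day.
Purge n8 = 0.279×1527.7 = 426.23 tonne/day.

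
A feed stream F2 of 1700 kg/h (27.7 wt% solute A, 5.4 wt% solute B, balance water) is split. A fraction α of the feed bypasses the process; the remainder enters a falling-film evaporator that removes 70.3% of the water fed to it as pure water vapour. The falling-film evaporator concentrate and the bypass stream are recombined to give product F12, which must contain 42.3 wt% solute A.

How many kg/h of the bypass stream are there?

452.4 kg/h

All 1700×0.277 = 470.9 kg/h of solute A reaches F12, so F12 = 470.9/0.423 = 1113.2 kg/h and vapour = 586.76 kg/h.
The evaporator receives (1−α)·1700 of feed at 0.669 water and removes 0.703 of that water:
0.703×0.669×(1−α)×1700 = 586.76
(1−α) = 586.76/799.52 = 0.7339;  α = 0.2661.
Bypass flow = 0.2661×1700 = 452.39 kg/h.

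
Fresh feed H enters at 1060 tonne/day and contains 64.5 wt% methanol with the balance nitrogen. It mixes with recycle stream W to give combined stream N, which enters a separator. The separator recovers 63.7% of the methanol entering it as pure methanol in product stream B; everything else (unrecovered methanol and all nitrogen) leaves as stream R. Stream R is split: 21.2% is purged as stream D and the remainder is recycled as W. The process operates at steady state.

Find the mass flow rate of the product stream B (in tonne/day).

610 tonne/day

methanol in N: m_A = 1060×0.645 + (1−0.212)·(1−0.637)·m_A, so m_A = 683.7/0.7140 = 957.62 tonne/day.
Product B = 0.637×957.62 = 610.01 tonne/day.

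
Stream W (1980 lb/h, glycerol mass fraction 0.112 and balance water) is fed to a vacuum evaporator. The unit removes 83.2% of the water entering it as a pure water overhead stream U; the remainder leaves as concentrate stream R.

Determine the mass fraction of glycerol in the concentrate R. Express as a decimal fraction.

0.429

glycerol is not removed: 1980×0.112 = 221.76 lb/h of glycerol enters R.
water entering = 1980×0.888 = 1758.2 lb/h; overhead removed = 0.832×1758.2 = 1462.9 lb/h.
Concentrate = 1980 − 1462.9 = 517.14 lb/h.
Mass fraction = 221.76/517.14 = 0.429.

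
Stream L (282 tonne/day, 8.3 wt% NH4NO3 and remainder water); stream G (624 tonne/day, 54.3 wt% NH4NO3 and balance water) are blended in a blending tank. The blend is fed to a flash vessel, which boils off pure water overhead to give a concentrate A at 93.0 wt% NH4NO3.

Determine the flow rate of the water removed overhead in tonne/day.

NH4NO3 entering = 282×0.083 + 624×0.543 = 362.24 tonne/day.
All NH4NO3 reports to A, so A = 362.24/0.930 = 389.5 tonne/day.
Total feed = 906 tonne/day; overhead = 906 − 389.5 = 516.5 tonne/day.

516.5 tonne/day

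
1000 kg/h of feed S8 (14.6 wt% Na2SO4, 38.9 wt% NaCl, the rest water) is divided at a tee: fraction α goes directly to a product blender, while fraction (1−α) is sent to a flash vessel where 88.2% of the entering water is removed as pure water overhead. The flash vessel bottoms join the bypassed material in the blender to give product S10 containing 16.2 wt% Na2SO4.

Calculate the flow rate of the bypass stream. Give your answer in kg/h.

759.2 kg/h

All 1000×0.146 = 146 kg/h of Na2SO4 reaches S10, so S10 = 146/0.162 = 901.23 kg/h and vapour = 98.765 kg/h.
The evaporator receives (1−α)·1000 of feed at 0.465 water and removes 0.882 of that water:
0.882×0.465×(1−α)×1000 = 98.765
(1−α) = 98.765/410.13 = 0.2408;  α = 0.7592.
Bypass flow = 0.7592×1000 = 759.19 kg/h.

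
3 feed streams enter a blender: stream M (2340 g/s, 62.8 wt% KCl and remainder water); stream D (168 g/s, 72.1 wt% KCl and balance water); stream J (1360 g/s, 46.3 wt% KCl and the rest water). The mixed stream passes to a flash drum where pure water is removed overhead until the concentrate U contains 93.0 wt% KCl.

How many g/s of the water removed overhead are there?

1481 g/s

KCl entering = 2340×0.628 + 168×0.721 + 1360×0.463 = 2220.3 g/s.
All KCl reports to U, so U = 2220.3/0.930 = 2387.4 g/s.
Total feed = 3868 g/s; overhead = 3868 − 2387.4 = 1480.6 g/s.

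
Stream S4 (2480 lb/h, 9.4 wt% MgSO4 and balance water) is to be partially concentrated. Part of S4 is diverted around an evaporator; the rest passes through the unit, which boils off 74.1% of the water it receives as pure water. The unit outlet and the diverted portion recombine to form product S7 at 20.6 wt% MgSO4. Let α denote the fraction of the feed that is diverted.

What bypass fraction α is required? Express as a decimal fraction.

All 2480×0.094 = 233.12 lb/h of MgSO4 reaches S7, so S7 = 233.12/0.206 = 1131.7 lb/h and vapour = 1348.3 lb/h.
The evaporator receives (1−α)·2480 of feed at 0.906 water and removes 0.741 of that water:
0.741×0.906×(1−α)×2480 = 1348.3
(1−α) = 1348.3/1664.9 = 0.8098;  α = 0.1902.

0.190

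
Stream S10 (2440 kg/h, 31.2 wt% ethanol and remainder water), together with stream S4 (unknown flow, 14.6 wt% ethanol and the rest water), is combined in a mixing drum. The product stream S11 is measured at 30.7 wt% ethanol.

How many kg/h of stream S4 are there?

Let S4 be the unknown flow. Total out = 2440 + S4.
ethanol balance: 761.28 + 0.146·S4 = 0.307·(2440 + S4)
(0.146 − 0.307)·S4 = 0.307×2440 − 761.28 = -12.2
S4 = -12.2 / -0.161 = 75.776 kg/h

75.78 kg/h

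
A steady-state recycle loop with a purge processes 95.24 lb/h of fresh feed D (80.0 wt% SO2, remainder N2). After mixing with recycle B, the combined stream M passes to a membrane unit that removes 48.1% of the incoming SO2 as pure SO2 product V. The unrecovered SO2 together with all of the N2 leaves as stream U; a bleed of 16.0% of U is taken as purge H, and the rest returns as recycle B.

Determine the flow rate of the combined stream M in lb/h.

254.1 lb/h

N2 enters only via D and leaves only via the purge: 95.24×0.200 = 0.160×(N2 in U), and the membrane unit passes all N2, so N2 in M = N2 in U = 119.05 lb/h.
SO2 in M: m_A = 95.24×0.800 + (1−0.160)·(1−0.481)·m_A, so m_A = 76.192/0.5640 = 135.08 lb/h.
M = 135.08 + 119.05 = 254.13 lb/h.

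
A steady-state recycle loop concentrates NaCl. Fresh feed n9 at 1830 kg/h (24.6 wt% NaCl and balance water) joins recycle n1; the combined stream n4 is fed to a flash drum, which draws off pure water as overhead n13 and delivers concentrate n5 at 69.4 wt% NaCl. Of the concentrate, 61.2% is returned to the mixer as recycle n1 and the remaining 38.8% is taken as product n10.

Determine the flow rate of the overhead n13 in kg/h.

1181 kg/h

Overall NaCl balance (none leaves overhead): NaCl in fresh feed = NaCl in product, i.e. 1830×0.246 = (1−0.612)·n5·0.694.
n5 = 450.18/(0.694×0.388) = 1671.8 kg/h.
Recycle n1 = 0.612×1671.8 = 1023.2 kg/h.
Combined feed n4 = 1830 + 1023.2 = 2853.2 kg/h.
Overhead n13 = n4 − n5 = 2853.2 − 1671.8 = 1181.3 kg/h.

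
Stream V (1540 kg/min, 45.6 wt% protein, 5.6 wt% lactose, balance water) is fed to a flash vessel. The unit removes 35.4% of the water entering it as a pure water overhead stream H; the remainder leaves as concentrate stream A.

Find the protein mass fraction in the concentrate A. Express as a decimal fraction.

protein is not removed: 1540×0.456 = 702.24 kg/min of protein enters A.
water entering = 1540×0.488 = 751.52 kg/min; overhead removed = 0.354×751.52 = 266.04 kg/min.
Concentrate = 1540 − 266.04 = 1274 kg/min.
Mass fraction = 702.24/1274 = 0.551.

0.551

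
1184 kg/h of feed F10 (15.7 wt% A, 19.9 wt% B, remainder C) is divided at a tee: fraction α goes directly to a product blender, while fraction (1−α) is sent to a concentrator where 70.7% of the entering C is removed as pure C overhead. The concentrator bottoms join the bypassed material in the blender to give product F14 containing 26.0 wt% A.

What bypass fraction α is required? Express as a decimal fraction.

0.130

All 1184×0.157 = 185.89 kg/h of A reaches F14, so F14 = 185.89/0.260 = 714.95 kg/h and vapour = 469.05 kg/h.
The evaporator receives (1−α)·1184 of feed at 0.644 C and removes 0.707 of that C:
0.707×0.644×(1−α)×1184 = 469.05
(1−α) = 469.05/539.08 = 0.8701;  α = 0.1299.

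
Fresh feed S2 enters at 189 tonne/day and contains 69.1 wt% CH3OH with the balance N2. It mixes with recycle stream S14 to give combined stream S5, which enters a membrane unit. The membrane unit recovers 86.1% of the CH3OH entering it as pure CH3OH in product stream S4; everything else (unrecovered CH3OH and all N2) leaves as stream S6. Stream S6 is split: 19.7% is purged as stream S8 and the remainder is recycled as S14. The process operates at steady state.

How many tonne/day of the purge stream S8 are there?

62.43 tonne/day

N2 enters only via S2 and leaves only via the purge: 189×0.309 = 0.197×(N2 in S6), and the membrane unit passes all N2, so N2 in S5 = N2 in S6 = 296.45 tonne/day.
CH3OH in S5: m_A = 189×0.691 + (1−0.197)·(1−0.861)·m_A, so m_A = 130.6/0.8884 = 147.01 tonne/day.
S6 = (1−0.861)×147.01 + 296.45 = 316.89 tonne/day.
Purge S8 = 0.197×316.89 = 62.427 tonne/day.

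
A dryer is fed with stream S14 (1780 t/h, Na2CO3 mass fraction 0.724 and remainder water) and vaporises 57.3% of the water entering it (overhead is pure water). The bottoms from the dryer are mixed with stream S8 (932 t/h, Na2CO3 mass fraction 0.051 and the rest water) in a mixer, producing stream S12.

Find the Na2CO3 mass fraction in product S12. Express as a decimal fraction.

Vapour removed = 0.573×0.276×1780 = 281.5 t/h; concentrate = 1498.5 t/h.
Na2CO3 reaching the mixer = 1288.7 (from concentrate) + 932×0.051 = 1336.3 t/h.
Product flow = 1498.5 + 932 = 2430.5 t/h; Na2CO3 fraction = 0.550.

0.550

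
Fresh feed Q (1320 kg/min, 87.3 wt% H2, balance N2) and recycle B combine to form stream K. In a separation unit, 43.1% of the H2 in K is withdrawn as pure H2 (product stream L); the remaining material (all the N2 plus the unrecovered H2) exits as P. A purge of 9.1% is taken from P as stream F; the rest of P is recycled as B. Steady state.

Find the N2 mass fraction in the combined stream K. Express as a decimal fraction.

0.436

N2 enters only via Q and leaves only via the purge: 1320×0.127 = 0.091×(N2 in P), and the separation unit passes all N2, so N2 in K = N2 in P = 1842.2 kg/min.
H2 in K: m_A = 1320×0.873 + (1−0.091)·(1−0.431)·m_A, so m_A = 1152.4/0.4828 = 2386.9 kg/min.
K = 2386.9 + 1842.2 = 4229.1 kg/min.
N2 fraction in K = 1842.2/4229.1 = 0.436.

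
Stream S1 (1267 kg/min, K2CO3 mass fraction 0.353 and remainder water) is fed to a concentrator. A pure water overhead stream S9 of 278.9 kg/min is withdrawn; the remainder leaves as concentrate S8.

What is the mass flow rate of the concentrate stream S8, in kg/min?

Concentrate = 1267 − 278.9 = 988.1 kg/min.

988.1 kg/min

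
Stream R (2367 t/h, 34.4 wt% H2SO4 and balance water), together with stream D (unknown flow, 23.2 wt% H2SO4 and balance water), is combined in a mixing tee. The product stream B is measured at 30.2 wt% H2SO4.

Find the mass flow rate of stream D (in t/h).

1420 t/h

Let D be the unknown flow. Total out = 2367 + D.
H2SO4 balance: 814.25 + 0.232·D = 0.302·(2367 + D)
(0.232 − 0.302)·D = 0.302×2367 − 814.25 = -99.414
D = -99.414 / -0.070 = 1420.2 t/h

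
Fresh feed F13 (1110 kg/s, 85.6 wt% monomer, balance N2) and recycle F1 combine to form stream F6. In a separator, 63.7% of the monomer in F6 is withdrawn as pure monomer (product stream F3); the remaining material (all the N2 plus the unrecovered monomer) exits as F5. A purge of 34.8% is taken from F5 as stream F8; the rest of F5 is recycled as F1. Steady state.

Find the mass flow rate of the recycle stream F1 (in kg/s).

594.1 kg/s

N2 enters only via F13 and leaves only via the purge: 1110×0.144 = 0.348×(N2 in F5), and the separator passes all N2, so N2 in F6 = N2 in F5 = 459.31 kg/s.
monomer in F6: m_A = 1110×0.856 + (1−0.348)·(1−0.637)·m_A, so m_A = 950.16/0.7633 = 1244.8 kg/s.
F5 = (1−0.637)×1244.8 + 459.31 = 911.16 kg/s.
Recycle F1 = (1−0.348)×911.16 = 594.08 kg/s.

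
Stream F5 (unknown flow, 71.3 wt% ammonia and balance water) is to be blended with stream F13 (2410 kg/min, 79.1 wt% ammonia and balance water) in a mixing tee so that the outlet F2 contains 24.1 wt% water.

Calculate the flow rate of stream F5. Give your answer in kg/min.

Let F5 be the unknown flow. Total out = 2410 + F5.
water balance: 503.69 + 0.287·F5 = 0.241·(2410 + F5)
(0.287 − 0.241)·F5 = 0.241×2410 − 503.69 = 77.12
F5 = 77.12 / 0.046 = 1676.5 kg/min

1677 kg/min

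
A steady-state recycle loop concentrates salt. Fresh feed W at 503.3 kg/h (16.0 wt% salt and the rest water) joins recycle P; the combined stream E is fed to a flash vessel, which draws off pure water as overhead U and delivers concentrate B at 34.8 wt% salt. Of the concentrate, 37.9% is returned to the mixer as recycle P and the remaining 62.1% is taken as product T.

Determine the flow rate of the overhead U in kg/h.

Overall salt balance (none leaves overhead): salt in fresh feed = salt in product, i.e. 503.3×0.160 = (1−0.379)·B·0.348.
B = 80.528/(0.348×0.621) = 372.63 kg/h.
Recycle P = 0.379×372.63 = 141.23 kg/h.
Combined feed E = 503.3 + 141.23 = 644.53 kg/h.
Overhead U = E − B = 644.53 − 372.63 = 271.9 kg/h.

271.9 kg/h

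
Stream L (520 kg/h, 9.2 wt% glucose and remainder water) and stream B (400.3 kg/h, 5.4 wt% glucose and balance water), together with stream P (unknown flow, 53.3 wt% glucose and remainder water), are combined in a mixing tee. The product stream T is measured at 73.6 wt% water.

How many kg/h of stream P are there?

Let P be the unknown flow. Total out = 920.3 + P.
water balance: 850.84 + 0.467·P = 0.736·(920.3 + P)
(0.467 − 0.736)·P = 0.736×920.3 − 850.84 = -173.5
P = -173.5 / -0.269 = 644.99 kg/h

645 kg/h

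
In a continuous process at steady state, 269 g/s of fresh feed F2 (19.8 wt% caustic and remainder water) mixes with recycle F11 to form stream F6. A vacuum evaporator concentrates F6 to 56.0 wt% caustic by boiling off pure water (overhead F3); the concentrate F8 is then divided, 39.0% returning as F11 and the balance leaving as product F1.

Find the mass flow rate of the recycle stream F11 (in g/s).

60.81 g/s

Overall caustic balance (none leaves overhead): caustic in fresh feed = caustic in product, i.e. 269×0.198 = (1−0.390)·F8·0.560.
F8 = 53.262/(0.560×0.610) = 155.92 g/s.
Recycle F11 = 0.390×155.92 = 60.808 g/s.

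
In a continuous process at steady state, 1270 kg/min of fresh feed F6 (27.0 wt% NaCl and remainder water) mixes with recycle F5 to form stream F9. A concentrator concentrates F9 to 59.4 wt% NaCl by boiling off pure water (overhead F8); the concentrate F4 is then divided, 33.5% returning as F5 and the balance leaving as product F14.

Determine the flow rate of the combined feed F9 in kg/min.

Overall NaCl balance (none leaves overhead): NaCl in fresh feed = NaCl in product, i.e. 1270×0.270 = (1−0.335)·F4·0.594.
F4 = 342.9/(0.594×0.665) = 868.08 kg/min.
Recycle F5 = 0.335×868.08 = 290.81 kg/min.
Combined feed F9 = 1270 + 290.81 = 1560.8 kg/min.

1561 kg/min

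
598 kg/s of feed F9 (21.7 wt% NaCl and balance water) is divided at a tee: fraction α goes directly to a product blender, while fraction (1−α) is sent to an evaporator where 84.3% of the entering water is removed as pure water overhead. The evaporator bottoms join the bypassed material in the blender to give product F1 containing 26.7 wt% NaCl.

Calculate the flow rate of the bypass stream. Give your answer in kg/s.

428.3 kg/s

All 598×0.217 = 129.77 kg/s of NaCl reaches F1, so F1 = 129.77/0.267 = 486.01 kg/s and vapour = 111.99 kg/s.
The evaporator receives (1−α)·598 of feed at 0.783 water and removes 0.843 of that water:
0.843×0.783×(1−α)×598 = 111.99
(1−α) = 111.99/394.72 = 0.2837;  α = 0.7163.
Bypass flow = 0.7163×598 = 428.34 kg/s.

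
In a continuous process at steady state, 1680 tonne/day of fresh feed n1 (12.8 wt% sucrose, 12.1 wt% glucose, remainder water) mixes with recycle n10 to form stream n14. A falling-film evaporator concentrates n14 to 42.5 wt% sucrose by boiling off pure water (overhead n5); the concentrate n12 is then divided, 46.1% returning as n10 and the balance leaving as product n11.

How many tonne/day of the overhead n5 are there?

1174 tonne/day

Overall sucrose balance (none leaves overhead): sucrose in fresh feed = sucrose in product, i.e. 1680×0.128 = (1−0.461)·n12·0.425.
n12 = 215.04/(0.425×0.539) = 938.73 tonne/day.
Recycle n10 = 0.461×938.73 = 432.76 tonne/day.
Combined feed n14 = 1680 + 432.76 = 2112.8 tonne/day.
Overhead n5 = n14 − n12 = 2112.8 − 938.73 = 1174 tonne/day.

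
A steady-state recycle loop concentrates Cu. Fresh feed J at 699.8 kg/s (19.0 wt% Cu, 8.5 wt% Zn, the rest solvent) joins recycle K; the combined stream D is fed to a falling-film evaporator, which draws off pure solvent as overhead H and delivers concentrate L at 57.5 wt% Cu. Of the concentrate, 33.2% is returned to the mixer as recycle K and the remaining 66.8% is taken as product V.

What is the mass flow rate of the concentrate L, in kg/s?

Overall Cu balance (none leaves overhead): Cu in fresh feed = Cu in product, i.e. 699.8×0.190 = (1−0.332)·L·0.575.
L = 132.96/(0.575×0.668) = 346.17 kg/s.

346.2 kg/s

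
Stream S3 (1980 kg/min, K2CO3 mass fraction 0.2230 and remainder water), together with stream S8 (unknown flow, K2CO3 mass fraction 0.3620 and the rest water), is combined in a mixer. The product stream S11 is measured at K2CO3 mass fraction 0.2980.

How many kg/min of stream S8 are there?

Let S8 be the unknown flow. Total out = 1980 + S8.
K2CO3 balance: 441.54 + 0.362·S8 = 0.298·(1980 + S8)
(0.362 − 0.298)·S8 = 0.298×1980 − 441.54 = 148.5
S8 = 148.5 / 0.064 = 2320.3 kg/min

2320 kg/min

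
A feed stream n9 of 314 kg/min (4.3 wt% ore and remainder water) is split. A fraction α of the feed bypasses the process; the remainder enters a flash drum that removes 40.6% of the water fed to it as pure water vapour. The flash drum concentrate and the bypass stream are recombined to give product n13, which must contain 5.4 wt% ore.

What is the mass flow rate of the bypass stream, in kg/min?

All 314×0.043 = 13.502 kg/min of ore reaches n13, so n13 = 13.502/0.054 = 250.04 kg/min and vapour = 63.963 kg/min.
The evaporator receives (1−α)·314 of feed at 0.957 water and removes 0.406 of that water:
0.406×0.957×(1−α)×314 = 63.963
(1−α) = 63.963/122 = 0.5243;  α = 0.4757.
Bypass flow = 0.4757×314 = 149.38 kg/min.

149.4 kg/min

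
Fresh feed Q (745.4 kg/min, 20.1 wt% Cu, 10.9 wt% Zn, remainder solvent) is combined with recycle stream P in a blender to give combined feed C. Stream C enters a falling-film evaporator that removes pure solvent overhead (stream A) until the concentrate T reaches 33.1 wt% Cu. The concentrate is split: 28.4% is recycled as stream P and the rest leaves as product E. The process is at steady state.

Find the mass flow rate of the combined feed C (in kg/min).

Overall Cu balance (none leaves overhead): Cu in fresh feed = Cu in product, i.e. 745.4×0.201 = (1−0.284)·T·0.331.
T = 149.83/(0.331×0.716) = 632.19 kg/min.
Recycle P = 0.284×632.19 = 179.54 kg/min.
Combined feed C = 745.4 + 179.54 = 924.94 kg/min.

924.9 kg/min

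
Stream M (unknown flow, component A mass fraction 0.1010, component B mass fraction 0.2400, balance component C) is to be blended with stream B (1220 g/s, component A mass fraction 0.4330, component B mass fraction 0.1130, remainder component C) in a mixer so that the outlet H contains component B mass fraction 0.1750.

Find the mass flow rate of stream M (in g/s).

1164 g/s

Let M be the unknown flow. Total out = 1220 + M.
component B balance: 137.86 + 0.240·M = 0.175·(1220 + M)
(0.240 − 0.175)·M = 0.175×1220 − 137.86 = 75.64
M = 75.64 / 0.065 = 1163.7 g/s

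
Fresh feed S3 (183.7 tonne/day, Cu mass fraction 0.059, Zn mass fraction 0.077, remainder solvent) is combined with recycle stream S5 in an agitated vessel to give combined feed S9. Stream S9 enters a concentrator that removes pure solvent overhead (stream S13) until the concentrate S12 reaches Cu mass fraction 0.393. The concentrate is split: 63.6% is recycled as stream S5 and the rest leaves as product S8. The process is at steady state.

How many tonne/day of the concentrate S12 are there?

Overall Cu balance (none leaves overhead): Cu in fresh feed = Cu in product, i.e. 183.7×0.059 = (1−0.636)·S12·0.393.
S12 = 10.838/(0.393×0.364) = 75.765 tonne/day.

75.76 tonne/day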